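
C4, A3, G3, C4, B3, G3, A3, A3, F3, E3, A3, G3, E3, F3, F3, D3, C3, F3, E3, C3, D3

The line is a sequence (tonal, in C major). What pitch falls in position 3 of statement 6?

D2

The unit is 7 notes. Position-3 pitches of the 3 shown cells: G3, E3, C3.
Carrying that down a 3rd forward: A2 → F2 → D2.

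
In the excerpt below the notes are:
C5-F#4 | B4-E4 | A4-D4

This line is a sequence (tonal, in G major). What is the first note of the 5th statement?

F#4

Taking 2-note groups, the heads are C5, B4, A4: the pattern moves down a 2nd.
Continuing: G4 → F#4. Statement 5 starts on F#4.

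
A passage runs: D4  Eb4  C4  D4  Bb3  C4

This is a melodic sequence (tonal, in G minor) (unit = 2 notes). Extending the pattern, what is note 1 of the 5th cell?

Grouping in 2s, the 1st note of each cell is D4, C4, Bb3.
Carrying that down a 2nd forward: A3 → G3.

G3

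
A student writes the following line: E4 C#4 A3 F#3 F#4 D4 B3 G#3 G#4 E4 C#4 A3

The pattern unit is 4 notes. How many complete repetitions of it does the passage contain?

3

12 notes in groups of 4 gives 12/4 = 3 statements.
Starts: E4, F#4, G#4 — each up a 2nd.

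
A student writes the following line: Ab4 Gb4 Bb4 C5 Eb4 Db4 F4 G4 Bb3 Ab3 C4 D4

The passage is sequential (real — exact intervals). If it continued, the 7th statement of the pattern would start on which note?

The 4-note cells begin on Ab4, Eb4, Bb3 — each down a 4th from the last.
Extending the heads down a 4th: F3 → C3 → G2 → D2.

D2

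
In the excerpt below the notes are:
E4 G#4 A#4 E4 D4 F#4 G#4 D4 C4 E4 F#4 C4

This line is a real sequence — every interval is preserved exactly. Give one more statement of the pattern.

Bb3 D4 E4 Bb3

Unit = 4 notes; the statements start on E4, D4, C4, moving down a 2nd each time.
From Bb3 the exact shape gives Bb3 D4 E4 Bb3.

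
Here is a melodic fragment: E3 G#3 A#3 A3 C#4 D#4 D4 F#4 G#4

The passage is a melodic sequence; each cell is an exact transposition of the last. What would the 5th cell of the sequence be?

C5 E5 F#5

Taking 3-note groups, the heads are E3, A3, D4: the pattern moves up a 4th.
Carrying on: G4 → C5.
So cell 5 is C5 E5 F#5.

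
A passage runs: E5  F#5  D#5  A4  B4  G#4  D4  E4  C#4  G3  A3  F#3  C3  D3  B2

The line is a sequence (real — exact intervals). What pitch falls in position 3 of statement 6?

With 3-note cells, note 3 of each statement runs D#5, G#4, C#4, F#3, B2.
From B2, down a 5th gives E2.

E2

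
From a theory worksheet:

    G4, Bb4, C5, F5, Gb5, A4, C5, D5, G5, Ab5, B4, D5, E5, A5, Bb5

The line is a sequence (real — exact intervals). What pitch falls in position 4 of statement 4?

B5

Grouping in 5s, the 4th note of each cell is F5, G5, A5.
Each moves up a 2nd; the next is B5.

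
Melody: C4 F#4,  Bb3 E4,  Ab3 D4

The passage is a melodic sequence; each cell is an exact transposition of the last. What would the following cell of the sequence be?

The 2-note cells begin on C4, Bb3, Ab3 — each down a 2nd from the last.
So cell 4 is Gb3 C4.

Gb3 C4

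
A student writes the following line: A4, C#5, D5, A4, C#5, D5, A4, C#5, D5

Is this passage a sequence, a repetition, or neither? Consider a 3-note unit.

repetition

Each 3-note cell is identical (A4 C#5 D5), restated at the same pitch.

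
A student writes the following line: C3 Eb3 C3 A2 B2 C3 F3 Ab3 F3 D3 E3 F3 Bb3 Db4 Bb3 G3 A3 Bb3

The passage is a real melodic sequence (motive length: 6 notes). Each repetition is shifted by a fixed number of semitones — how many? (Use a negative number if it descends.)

With a 6-note motive the entries are C3, F3, Bb3, each up a 4th from the previous.
Counting half-steps from C3 to F3: 5.

5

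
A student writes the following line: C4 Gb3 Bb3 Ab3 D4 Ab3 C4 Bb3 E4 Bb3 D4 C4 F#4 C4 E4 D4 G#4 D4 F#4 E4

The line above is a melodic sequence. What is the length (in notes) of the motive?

4

20 notes total. Splitting into 5 groups of 4:
C4 Gb3 Bb3 Ab3 | D4 Ab3 C4 Bb3 | E4 Bb3 D4 C4 | F#4 C4 E4 D4 | G#4 D4 F#4 E4
Every group is a transposition up a 2nd of the one before; no shorter unit works.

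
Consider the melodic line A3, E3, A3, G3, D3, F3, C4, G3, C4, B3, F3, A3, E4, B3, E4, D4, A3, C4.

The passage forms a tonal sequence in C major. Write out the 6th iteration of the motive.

Unit = 6 notes; the statements start on A3, C4, E4, moving up a 3rd each time.
Extending up a 3rd: G4 → B4 → D5.
From D5 the diatonic shape gives D5 A4 D5 C5 G4 B4.

D5 A4 D5 C5 G4 B4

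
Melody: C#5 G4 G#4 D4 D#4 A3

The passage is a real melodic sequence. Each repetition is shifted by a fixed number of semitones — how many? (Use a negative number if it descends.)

Taking 2-note groups, the heads are C#5, G#4, D#4: the pattern moves down a 4th.
C#5→G#4 is 68 − 73 = -5 semitones.

-5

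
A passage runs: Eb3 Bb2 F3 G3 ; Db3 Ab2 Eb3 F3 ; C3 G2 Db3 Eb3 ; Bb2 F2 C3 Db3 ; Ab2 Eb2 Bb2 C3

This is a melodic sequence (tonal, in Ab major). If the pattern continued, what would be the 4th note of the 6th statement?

Bb2

The unit is 4 notes. Position-4 pitches of the 5 shown cells: G3, F3, Eb3, Db3, C3.
Each moves down a 2nd; the next is Bb2.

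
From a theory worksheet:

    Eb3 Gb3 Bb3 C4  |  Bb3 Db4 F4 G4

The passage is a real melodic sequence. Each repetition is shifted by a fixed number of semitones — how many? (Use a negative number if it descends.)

7

Unit = 4 notes; the statements start on Eb3, Bb3, moving up a 5th each time.
Eb3→Bb3 is 58 − 51 = 7 semitones.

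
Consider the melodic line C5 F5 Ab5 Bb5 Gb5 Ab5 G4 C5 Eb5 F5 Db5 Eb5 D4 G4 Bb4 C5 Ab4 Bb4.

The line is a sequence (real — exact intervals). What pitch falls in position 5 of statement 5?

With 6-note cells, note 5 of each statement runs Gb5, Db5, Ab4.
Extending down a 4th: Eb4 → Bb3.

Bb3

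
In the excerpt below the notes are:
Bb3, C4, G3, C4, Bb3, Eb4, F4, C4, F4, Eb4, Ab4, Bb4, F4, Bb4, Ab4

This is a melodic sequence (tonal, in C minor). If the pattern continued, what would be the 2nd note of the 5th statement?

Ab5

With 5-note cells, note 2 of each statement runs C4, F4, Bb4.
Carrying that up a 4th forward: Eb5 → Ab5.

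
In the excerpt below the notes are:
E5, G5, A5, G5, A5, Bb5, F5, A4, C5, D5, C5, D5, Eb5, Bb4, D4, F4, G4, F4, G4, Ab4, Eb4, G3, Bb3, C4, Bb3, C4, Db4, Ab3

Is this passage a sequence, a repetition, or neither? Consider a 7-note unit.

sequence

Each 7-note cell is the previous one transposed down a 5th.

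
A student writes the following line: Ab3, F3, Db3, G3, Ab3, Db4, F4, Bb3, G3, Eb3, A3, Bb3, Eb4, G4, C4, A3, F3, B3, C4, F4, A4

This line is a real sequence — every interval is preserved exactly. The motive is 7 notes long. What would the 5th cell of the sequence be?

With a 7-note motive the entries are Ab3, Bb3, C4, each up a 2nd from the previous.
Continuing the starts: D4 → E4.
Statement 5 starts on E4 and keeps the same exact contour: E4 C#4 A3 D#4 E4 A4 C#5.

E4 C#4 A3 D#4 E4 A4 C#5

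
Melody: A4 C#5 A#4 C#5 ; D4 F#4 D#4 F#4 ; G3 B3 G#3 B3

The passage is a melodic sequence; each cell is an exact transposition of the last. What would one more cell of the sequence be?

C3 E3 C#3 E3

Unit = 4 notes; the statements start on A4, D4, G3, moving down a 5th each time.
From C3 the exact shape gives C3 E3 C#3 E3.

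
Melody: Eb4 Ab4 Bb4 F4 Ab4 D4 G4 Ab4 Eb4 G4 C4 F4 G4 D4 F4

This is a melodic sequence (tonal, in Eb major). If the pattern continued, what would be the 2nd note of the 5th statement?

D4

With 5-note cells, note 2 of each statement runs Ab4, G4, F4.
Carrying that down a 2nd forward: Eb4 → D4.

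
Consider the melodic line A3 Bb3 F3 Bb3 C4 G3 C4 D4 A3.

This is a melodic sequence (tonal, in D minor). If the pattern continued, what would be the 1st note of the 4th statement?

D4

The unit is 3 notes. Position-1 pitches of the 3 shown cells: A3, Bb3, C4.
One more up a 2nd gives D4.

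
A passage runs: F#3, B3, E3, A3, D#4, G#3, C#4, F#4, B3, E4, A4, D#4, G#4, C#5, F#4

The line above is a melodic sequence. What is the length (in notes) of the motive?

3

There are 15 notes; a 3-note unit gives 5 cells:
F#3 B3 E3 | A3 D#4 G#3 | C#4 F#4 B3 | E4 A4 D#4 | G#4 C#5 F#4
Each cell is the previous one up a 3rd — so the unit is 3 notes.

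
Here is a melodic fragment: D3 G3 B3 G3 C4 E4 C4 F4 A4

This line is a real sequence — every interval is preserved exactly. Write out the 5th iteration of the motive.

Bb4 Eb5 G5

With a 3-note motive the entries are D3, G3, C4, each up a 4th from the previous.
Extending up a 4th: F4 → Bb4.
From Bb4 the exact shape gives Bb4 Eb5 G5.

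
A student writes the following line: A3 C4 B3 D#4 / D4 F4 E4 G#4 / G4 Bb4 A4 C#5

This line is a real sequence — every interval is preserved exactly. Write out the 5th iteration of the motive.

F5 Ab5 G5 B5

With a 4-note motive the entries are A3, D4, G4, each up a 4th from the previous.
Extending up a 4th: C5 → F5.
From F5 the exact shape gives F5 Ab5 G5 B5.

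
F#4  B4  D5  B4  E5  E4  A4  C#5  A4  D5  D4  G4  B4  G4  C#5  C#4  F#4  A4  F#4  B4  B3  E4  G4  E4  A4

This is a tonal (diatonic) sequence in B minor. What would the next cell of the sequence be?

A3 D4 F#4 D4 G4

With a 5-note motive the entries are F#4, E4, D4, C#4, B3, each down a 2nd from the previous.
So cell 6 is A3 D4 F#4 D4 G4.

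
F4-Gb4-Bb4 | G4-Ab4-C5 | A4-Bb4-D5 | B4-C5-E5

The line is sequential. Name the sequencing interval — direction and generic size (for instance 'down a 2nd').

up a 2nd

Unit = 3 notes; the statements start on F4, G4, A4, B4, moving up a 2nd each time.
F4 to G4 is up a 2nd.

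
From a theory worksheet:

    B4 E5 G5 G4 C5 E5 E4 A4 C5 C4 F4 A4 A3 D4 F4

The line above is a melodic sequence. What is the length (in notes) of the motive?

Try groups of 3 (5 cells in 15 notes):
B4 E5 G5 | G4 C5 E5 | E4 A4 C5 | C4 F4 A4 | A3 D4 F4
That's a consistent down a 3rd shift per cell, and no other grouping gives one.

3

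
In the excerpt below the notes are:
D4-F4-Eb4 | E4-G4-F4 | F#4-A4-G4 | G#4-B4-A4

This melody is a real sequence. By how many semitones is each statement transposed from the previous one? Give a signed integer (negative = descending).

Taking 3-note groups, the heads are D4, E4, F#4, G#4: the pattern moves up a 2nd.
D4 to E4 spans +2 semitones.

2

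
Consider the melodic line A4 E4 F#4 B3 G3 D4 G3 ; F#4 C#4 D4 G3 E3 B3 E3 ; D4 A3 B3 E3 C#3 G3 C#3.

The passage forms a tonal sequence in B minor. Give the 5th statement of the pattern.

G3 D3 E3 A2 F#2 C#3 F#2

With a 7-note motive the entries are A4, F#4, D4, each down a 3rd from the previous.
Carrying on: B3 → G3.
Statement 5 starts on G3 and keeps the same diatonic contour: G3 D3 E3 A2 F#2 C#3 F#2.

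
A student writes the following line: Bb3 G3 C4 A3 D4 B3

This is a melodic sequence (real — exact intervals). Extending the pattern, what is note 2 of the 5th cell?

D#4

With 2-note cells, note 2 of each statement runs G3, A3, B3.
Carrying that up a 2nd forward: C#4 → D#4.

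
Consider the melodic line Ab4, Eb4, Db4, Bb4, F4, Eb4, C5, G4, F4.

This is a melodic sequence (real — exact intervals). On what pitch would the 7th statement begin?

Taking 3-note groups, the heads are Ab4, Bb4, C5: the pattern moves up a 2nd.
Extending the heads up a 2nd: D5 → E5 → F#5 → G#5.

G#5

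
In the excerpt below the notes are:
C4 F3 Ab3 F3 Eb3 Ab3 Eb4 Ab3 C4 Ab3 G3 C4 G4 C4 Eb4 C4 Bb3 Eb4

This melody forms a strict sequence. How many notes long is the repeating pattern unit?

6

18 notes total. Splitting into 3 groups of 6:
C4 F3 Ab3 F3 Eb3 Ab3 | Eb4 Ab3 C4 Ab3 G3 C4 | G4 C4 Eb4 C4 Bb3 Eb4
That's a consistent up a 3rd shift per cell, and no other grouping gives one.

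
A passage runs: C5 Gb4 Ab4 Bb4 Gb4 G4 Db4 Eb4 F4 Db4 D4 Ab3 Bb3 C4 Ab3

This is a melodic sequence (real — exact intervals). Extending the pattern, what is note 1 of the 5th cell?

The unit is 5 notes. Position-1 pitches of the 3 shown cells: C5, G4, D4.
Each moves down a 4th. Continuing: A3 → E3.

E3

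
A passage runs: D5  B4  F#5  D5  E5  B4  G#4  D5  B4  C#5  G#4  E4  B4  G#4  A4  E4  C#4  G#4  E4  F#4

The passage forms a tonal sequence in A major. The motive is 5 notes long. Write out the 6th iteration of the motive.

With a 5-note motive the entries are D5, B4, G#4, E4, each down a 3rd from the previous.
Carrying on: C#4 → A3.
From A3 the diatonic shape gives A3 F#3 C#4 A3 B3.

A3 F#3 C#4 A3 B3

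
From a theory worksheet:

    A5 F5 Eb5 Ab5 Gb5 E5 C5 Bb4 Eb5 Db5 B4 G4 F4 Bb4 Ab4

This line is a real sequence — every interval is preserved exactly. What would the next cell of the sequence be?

With a 5-note motive the entries are A5, E5, B4, each down a 4th from the previous.
Statement 4 starts on F#4 and keeps the same exact contour: F#4 D4 C4 F4 Eb4.

F#4 D4 C4 F4 Eb4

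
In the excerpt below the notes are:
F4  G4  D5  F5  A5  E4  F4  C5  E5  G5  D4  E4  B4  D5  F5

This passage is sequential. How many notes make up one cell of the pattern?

Try groups of 5 (3 cells in 15 notes):
F4 G4 D5 F5 A5 | E4 F4 C5 E5 G5 | D4 E4 B4 D5 F5
That's a consistent down a 2nd shift per cell, and no other grouping gives one.

5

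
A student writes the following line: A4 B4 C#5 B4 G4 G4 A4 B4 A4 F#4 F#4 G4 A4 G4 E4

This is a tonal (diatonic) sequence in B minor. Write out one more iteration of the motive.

E4 F#4 G4 F#4 D4

Taking 5-note groups, the heads are A4, G4, F#4: the pattern moves down a 2nd.
From E4 the diatonic shape gives E4 F#4 G4 F#4 D4.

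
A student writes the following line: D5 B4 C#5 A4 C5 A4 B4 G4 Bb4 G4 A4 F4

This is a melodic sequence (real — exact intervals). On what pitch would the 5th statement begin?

Taking 4-note groups, the heads are D5, C5, Bb4: the pattern moves down a 2nd.
Continuing: Ab4 → Gb4. Statement 5 starts on Gb4.

Gb4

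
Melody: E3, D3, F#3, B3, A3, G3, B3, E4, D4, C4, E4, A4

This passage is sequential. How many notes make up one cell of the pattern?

12 notes total. Splitting into 3 groups of 4:
E3 D3 F#3 B3 | A3 G3 B3 E4 | D4 C4 E4 A4
Every group is a transposition up a 4th of the one before; no shorter unit works.

4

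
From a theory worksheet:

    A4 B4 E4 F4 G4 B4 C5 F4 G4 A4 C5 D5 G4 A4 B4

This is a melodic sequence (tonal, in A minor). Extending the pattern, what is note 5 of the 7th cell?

The unit is 5 notes. Position-5 pitches of the 3 shown cells: G4, A4, B4.
Each moves up a 2nd. Continuing: C5 → D5 → E5 → F5.

F5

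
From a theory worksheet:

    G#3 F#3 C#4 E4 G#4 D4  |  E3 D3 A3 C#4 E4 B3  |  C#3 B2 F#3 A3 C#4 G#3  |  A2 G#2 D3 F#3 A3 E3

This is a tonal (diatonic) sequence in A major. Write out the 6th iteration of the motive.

D2 C#2 G#2 B2 D3 A2

With a 6-note motive the entries are G#3, E3, C#3, A2, each down a 3rd from the previous.
Carrying on: F#2 → D2.
Statement 6 starts on D2 and keeps the same diatonic contour: D2 C#2 G#2 B2 D3 A2.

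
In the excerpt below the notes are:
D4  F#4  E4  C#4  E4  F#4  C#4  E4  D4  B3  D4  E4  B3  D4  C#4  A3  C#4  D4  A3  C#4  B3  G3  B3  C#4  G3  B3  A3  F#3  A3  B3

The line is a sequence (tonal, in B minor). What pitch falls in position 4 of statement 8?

The unit is 6 notes. Position-4 pitches of the 5 shown cells: C#4, B3, A3, G3, F#3.
Each moves down a 2nd. Continuing: E3 → D3 → C#3.

C#3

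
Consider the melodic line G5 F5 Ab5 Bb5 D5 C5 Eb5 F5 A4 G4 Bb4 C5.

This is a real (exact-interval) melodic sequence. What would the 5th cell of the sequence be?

With a 4-note motive the entries are G5, D5, A4, each down a 4th from the previous.
Continuing the starts: E4 → B3.
So cell 5 is B3 A3 C4 D4.

B3 A3 C4 D4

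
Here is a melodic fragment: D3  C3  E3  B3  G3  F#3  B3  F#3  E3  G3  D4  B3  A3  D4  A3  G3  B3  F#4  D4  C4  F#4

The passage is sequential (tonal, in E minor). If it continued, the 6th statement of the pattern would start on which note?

G4

Taking 7-note groups, the heads are D3, F#3, A3: the pattern moves up a 3rd.
Extending the heads up a 3rd: C4 → E4 → G4.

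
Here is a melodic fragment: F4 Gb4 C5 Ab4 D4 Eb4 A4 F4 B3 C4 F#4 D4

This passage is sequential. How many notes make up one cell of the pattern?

4

There are 12 notes; a 4-note unit gives 3 cells:
F4 Gb4 C5 Ab4 | D4 Eb4 A4 F4 | B3 C4 F#4 D4
Every group is a transposition down a 3rd of the one before; no shorter unit works.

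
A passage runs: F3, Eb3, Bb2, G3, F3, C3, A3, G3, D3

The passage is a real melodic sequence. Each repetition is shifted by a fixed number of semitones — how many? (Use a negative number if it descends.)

With a 3-note motive the entries are F3, G3, A3, each up a 2nd from the previous.
Counting half-steps from F3 to G3: 2.

2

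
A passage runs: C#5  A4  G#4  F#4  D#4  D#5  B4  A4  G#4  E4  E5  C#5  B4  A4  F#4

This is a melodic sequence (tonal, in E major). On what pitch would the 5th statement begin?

The 5-note cells begin on C#5, D#5, E5 — each up a 2nd from the last.
Extending the heads up a 2nd: F#5 → G#5.

G#5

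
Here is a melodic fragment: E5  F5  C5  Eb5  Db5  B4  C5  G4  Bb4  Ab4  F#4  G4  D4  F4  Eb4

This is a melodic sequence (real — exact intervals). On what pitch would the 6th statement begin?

D#3

The 5-note cells begin on E5, B4, F#4 — each down a 4th from the last.
Extending the heads down a 4th: C#4 → G#3 → D#3.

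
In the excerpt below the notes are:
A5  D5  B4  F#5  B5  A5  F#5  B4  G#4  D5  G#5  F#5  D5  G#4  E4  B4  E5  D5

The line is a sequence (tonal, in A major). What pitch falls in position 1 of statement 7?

The unit is 6 notes. Position-1 pitches of the 3 shown cells: A5, F#5, D5.
Carrying that down a 3rd forward: B4 → G#4 → E4 → C#4.

C#4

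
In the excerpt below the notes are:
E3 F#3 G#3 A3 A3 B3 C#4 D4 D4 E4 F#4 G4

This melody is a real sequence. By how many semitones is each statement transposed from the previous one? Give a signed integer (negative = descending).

5

With a 4-note motive the entries are E3, A3, D4, each up a 4th from the previous.
E3 to A3 spans +5 semitones.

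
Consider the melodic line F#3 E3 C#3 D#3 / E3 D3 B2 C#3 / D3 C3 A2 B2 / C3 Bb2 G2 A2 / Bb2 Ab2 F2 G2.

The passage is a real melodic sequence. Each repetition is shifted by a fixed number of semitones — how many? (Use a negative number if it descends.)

The 4-note cells begin on F#3, E3, D3, C3, Bb2 — each down a 2nd from the last.
F#3→E3 is 52 − 54 = -2 semitones.

-2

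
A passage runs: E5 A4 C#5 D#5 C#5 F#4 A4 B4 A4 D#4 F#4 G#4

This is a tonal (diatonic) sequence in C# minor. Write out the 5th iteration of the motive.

D#4 G#3 B3 C#4

The 4-note cells begin on E5, C#5, A4 — each down a 3rd from the last.
Continuing the starts: F#4 → D#4.
Statement 5 starts on D#4 and keeps the same diatonic contour: D#4 G#3 B3 C#4.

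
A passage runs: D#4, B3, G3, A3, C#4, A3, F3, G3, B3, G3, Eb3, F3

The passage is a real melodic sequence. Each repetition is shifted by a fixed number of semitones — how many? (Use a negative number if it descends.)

-2

With a 4-note motive the entries are D#4, C#4, B3, each down a 2nd from the previous.
D#4 to C#4 spans -2 semitones.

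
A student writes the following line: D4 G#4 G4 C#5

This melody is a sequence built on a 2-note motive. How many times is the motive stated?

2

4 notes in groups of 2 gives 4/2 = 2 statements.
Starts: D4, G4 — each up a 4th.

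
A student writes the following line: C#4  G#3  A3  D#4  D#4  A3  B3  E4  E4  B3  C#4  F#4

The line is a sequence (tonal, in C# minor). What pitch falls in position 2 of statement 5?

D#4

With 4-note cells, note 2 of each statement runs G#3, A3, B3.
Extending up a 2nd: C#4 → D#4.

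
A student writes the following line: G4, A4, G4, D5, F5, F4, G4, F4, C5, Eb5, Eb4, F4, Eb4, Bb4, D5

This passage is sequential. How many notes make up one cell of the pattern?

15 notes total. Splitting into 3 groups of 5:
G4 A4 G4 D5 F5 | F4 G4 F4 C5 Eb5 | Eb4 F4 Eb4 Bb4 D5
Every group is a transposition down a 2nd of the one before; no shorter unit works.

5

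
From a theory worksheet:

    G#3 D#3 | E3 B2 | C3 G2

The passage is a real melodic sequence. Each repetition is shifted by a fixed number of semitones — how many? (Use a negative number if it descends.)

The 2-note cells begin on G#3, E3, C3 — each down a 3rd from the last.
G#3 to E3 spans -4 semitones.

-4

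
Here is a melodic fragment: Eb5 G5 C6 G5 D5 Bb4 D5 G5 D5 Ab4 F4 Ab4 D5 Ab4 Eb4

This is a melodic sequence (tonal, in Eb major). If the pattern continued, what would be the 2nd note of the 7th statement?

The unit is 5 notes. Position-2 pitches of the 3 shown cells: G5, D5, Ab4.
Carrying that down a 4th forward: Eb4 → Bb3 → F3 → C3.

C3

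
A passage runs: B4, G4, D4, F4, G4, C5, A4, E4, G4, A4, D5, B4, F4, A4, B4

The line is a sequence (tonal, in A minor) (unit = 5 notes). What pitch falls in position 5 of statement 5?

Grouping in 5s, the 5th note of each cell is G4, A4, B4.
Each moves up a 2nd. Continuing: C5 → D5.

D5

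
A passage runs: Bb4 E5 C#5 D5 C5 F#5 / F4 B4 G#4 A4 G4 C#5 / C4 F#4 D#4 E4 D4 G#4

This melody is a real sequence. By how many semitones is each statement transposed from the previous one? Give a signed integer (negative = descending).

-5

The 6-note cells begin on Bb4, F4, C4 — each down a 4th from the last.
Counting half-steps from Bb4 to F4: -5.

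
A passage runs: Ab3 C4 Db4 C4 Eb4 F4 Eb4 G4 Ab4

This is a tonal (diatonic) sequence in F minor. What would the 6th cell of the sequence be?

Db5 F5 G5

The 3-note cells begin on Ab3, C4, Eb4 — each up a 3rd from the last.
Continuing the starts: G4 → Bb4 → Db5.
So cell 6 is Db5 F5 G5.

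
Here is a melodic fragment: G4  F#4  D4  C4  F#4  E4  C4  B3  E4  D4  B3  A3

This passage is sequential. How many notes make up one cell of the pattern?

Try groups of 4 (3 cells in 12 notes):
G4 F#4 D4 C4 | F#4 E4 C4 B3 | E4 D4 B3 A3
Each cell is the previous one down a 2nd — so the unit is 4 notes.

4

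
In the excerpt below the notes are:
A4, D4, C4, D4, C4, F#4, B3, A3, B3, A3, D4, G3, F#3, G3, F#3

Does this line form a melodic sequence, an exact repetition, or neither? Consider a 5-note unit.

sequence

Each 5-note cell is the previous one transposed down a 3rd.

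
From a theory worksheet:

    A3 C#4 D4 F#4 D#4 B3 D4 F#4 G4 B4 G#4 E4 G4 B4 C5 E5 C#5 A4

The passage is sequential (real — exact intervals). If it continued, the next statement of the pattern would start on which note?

C5

With a 6-note motive the entries are A3, D4, G4, each up a 4th from the previous.
One more step up a 4th gives C5.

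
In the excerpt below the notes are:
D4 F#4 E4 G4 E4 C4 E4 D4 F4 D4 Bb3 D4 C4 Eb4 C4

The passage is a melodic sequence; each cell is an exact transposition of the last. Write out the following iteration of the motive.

With a 5-note motive the entries are D4, C4, Bb3, each down a 2nd from the previous.
So cell 4 is Ab3 C4 Bb3 Db4 Bb3.

Ab3 C4 Bb3 Db4 Bb3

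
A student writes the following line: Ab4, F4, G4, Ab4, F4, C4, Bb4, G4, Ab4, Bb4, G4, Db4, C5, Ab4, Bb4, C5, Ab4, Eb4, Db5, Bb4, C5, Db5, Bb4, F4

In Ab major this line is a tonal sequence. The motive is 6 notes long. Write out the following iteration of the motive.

Eb5 C5 Db5 Eb5 C5 G4

The 6-note cells begin on Ab4, Bb4, C5, Db5 — each up a 2nd from the last.
From Eb5 the diatonic shape gives Eb5 C5 Db5 Eb5 C5 G4.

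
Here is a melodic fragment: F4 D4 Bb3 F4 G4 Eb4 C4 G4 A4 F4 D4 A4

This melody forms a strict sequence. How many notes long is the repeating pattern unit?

4

12 notes total. Splitting into 3 groups of 4:
F4 D4 Bb3 F4 | G4 Eb4 C4 G4 | A4 F4 D4 A4
Each cell is the previous one up a 2nd — so the unit is 4 notes.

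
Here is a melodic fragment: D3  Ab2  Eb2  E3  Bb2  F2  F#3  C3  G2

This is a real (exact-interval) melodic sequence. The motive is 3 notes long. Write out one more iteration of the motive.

G#3 D3 A2

The 3-note cells begin on D3, E3, F#3 — each up a 2nd from the last.
From G#3 the exact shape gives G#3 D3 A2.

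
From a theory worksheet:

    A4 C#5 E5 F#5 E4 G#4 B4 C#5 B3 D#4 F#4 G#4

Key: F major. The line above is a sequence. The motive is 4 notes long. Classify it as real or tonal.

Each cell has the same semitone pattern (4, 3, 2) — intervals are preserved exactly.
And C#5 lies outside F major, so the sequence is real rather than tonal.

real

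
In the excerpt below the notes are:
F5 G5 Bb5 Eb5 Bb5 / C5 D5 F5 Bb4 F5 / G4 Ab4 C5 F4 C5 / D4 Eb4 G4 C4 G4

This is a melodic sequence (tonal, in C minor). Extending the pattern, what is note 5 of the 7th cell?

Grouping in 5s, the 5th note of each cell is Bb5, F5, C5, G4.
Extending down a 4th: D4 → Ab3 → Eb3.

Eb3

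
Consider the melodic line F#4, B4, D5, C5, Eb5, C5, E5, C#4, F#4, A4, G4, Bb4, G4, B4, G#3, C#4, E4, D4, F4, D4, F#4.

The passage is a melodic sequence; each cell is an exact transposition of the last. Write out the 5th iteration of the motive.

With a 7-note motive the entries are F#4, C#4, G#3, each down a 4th from the previous.
Extending down a 4th: D#3 → A#2.
So cell 5 is A#2 D#3 F#3 E3 G3 E3 G#3.

A#2 D#3 F#3 E3 G3 E3 G#3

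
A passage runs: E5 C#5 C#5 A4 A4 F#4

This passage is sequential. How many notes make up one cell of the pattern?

2

There are 6 notes; a 2-note unit gives 3 cells:
E5 C#5 | C#5 A4 | A4 F#4
That's a consistent down a 3rd shift per cell, and no other grouping gives one.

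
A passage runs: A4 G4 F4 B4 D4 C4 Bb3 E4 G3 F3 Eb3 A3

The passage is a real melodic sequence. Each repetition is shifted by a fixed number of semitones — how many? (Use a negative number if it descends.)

Unit = 4 notes; the statements start on A4, D4, G3, moving down a 5th each time.
A4 to D4 spans -7 semitones.

-7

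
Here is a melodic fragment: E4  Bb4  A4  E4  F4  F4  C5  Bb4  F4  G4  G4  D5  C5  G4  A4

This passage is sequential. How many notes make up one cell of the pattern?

5

There are 15 notes; a 5-note unit gives 3 cells:
E4 Bb4 A4 E4 F4 | F4 C5 Bb4 F4 G4 | G4 D5 C5 G4 A4
Every group is a transposition up a 2nd of the one before; no shorter unit works.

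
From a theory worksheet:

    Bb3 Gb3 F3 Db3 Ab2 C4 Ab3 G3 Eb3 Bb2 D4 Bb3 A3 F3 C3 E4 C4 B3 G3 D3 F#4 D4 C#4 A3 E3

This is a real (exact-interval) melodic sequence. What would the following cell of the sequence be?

G#4 E4 D#4 B3 F#3

The 5-note cells begin on Bb3, C4, D4, E4, F#4 — each up a 2nd from the last.
So cell 6 is G#4 E4 D#4 B3 F#3.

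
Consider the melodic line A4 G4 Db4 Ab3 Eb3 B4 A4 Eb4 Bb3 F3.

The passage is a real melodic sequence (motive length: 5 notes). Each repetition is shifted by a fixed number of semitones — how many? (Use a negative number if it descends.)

The 5-note cells begin on A4, B4 — each up a 2nd from the last.
A4→B4 is 71 − 69 = 2 semitones.

2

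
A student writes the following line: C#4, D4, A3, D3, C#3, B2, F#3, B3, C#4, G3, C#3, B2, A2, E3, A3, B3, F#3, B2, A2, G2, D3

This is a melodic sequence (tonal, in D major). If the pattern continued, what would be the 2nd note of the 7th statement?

The unit is 7 notes. Position-2 pitches of the 3 shown cells: D4, C#4, B3.
Carrying that down a 2nd forward: A3 → G3 → F#3 → E3.

E3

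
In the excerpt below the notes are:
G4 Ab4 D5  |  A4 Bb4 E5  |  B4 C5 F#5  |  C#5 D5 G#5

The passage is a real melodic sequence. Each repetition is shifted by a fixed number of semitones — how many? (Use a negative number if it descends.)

Taking 3-note groups, the heads are G4, A4, B4, C#5: the pattern moves up a 2nd.
Counting half-steps from G4 to A4: 2.

2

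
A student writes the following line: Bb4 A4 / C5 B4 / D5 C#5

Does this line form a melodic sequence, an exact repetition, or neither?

sequence

Each 2-note cell is the previous one transposed up a 2nd.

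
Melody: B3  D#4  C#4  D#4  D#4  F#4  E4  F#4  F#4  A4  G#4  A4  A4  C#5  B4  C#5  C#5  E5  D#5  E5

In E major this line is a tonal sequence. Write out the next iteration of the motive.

The 4-note cells begin on B3, D#4, F#4, A4, C#5 — each up a 3rd from the last.
From E5 the diatonic shape gives E5 G#5 F#5 G#5.

E5 G#5 F#5 G#5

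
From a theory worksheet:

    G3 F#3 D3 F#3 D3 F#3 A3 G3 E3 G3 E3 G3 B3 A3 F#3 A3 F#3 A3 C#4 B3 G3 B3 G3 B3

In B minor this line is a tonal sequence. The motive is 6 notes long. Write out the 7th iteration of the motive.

With a 6-note motive the entries are G3, A3, B3, C#4, each up a 2nd from the previous.
Carrying on: D4 → E4 → F#4.
So cell 7 is F#4 E4 C#4 E4 C#4 E4.

F#4 E4 C#4 E4 C#4 E4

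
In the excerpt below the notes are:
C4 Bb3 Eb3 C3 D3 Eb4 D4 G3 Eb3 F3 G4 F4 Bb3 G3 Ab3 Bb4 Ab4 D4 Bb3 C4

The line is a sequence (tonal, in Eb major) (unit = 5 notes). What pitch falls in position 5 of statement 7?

Grouping in 5s, the 5th note of each cell is D3, F3, Ab3, C4.
Each moves up a 3rd. Continuing: Eb4 → G4 → Bb4.

Bb4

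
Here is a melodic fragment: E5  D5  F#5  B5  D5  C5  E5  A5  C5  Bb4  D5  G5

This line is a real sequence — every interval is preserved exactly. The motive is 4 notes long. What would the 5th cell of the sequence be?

Ab4 Gb4 Bb4 Eb5

With a 4-note motive the entries are E5, D5, C5, each down a 2nd from the previous.
Carrying on: Bb4 → Ab4.
From Ab4 the exact shape gives Ab4 Gb4 Bb4 Eb5.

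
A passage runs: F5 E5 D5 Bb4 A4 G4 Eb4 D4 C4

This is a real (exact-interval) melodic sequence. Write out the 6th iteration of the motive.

Unit = 3 notes; the statements start on F5, Bb4, Eb4, moving down a 5th each time.
Continuing the starts: Ab3 → Db3 → Gb2.
From Gb2 the exact shape gives Gb2 F2 Eb2.

Gb2 F2 Eb2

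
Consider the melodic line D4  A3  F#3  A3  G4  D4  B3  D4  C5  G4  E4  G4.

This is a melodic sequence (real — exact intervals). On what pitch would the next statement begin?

The 4-note cells begin on D4, G4, C5 — each up a 4th from the last.
One more step up a 4th gives F5.

F5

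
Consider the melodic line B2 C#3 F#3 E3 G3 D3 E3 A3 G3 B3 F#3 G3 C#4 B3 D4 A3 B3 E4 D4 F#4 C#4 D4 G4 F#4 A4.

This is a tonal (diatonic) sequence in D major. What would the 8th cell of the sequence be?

With a 5-note motive the entries are B2, D3, F#3, A3, C#4, each up a 3rd from the previous.
Carrying on: E4 → G4 → B4.
So cell 8 is B4 C#5 F#5 E5 G5.

B4 C#5 F#5 E5 G5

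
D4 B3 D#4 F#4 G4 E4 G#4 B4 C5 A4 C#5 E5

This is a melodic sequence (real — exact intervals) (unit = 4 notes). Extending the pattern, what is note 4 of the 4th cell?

A5

With 4-note cells, note 4 of each statement runs F#4, B4, E5.
One more up a 4th gives A5.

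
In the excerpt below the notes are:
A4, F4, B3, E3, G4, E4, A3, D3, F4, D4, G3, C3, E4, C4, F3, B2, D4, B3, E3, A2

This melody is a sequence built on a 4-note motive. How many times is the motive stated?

5

20 notes in groups of 4 gives 20/4 = 5 statements.
Starts: A4, G4, F4, E4, D4 — each down a 2nd.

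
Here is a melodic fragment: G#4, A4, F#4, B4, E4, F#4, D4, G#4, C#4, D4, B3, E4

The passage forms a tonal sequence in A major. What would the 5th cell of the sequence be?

F#3 G#3 E3 A3

Unit = 4 notes; the statements start on G#4, E4, C#4, moving down a 3rd each time.
Carrying on: A3 → F#3.
So cell 5 is F#3 G#3 E3 A3.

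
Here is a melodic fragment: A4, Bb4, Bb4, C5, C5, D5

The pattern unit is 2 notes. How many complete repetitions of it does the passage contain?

6 notes in groups of 2 gives 6/2 = 3 statements.
Starts: A4, Bb4, C5 — each up a 2nd.

3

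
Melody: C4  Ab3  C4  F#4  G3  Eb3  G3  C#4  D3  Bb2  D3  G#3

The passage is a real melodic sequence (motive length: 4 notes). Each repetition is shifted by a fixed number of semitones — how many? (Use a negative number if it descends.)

-5

Taking 4-note groups, the heads are C4, G3, D3: the pattern moves down a 4th.
C4→G3 is 55 − 60 = -5 semitones.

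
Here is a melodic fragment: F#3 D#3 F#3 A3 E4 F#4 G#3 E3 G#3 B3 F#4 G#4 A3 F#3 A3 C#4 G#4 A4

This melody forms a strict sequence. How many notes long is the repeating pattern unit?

6

There are 18 notes; a 6-note unit gives 3 cells:
F#3 D#3 F#3 A3 E4 F#4 | G#3 E3 G#3 B3 F#4 G#4 | A3 F#3 A3 C#4 G#4 A4
Every group is a transposition up a 2nd of the one before; no shorter unit works.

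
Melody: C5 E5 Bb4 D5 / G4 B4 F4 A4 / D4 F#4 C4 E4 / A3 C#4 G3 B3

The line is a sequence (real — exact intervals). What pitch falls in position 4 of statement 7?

Grouping in 4s, the 4th note of each cell is D5, A4, E4, B3.
Each moves down a 4th. Continuing: F#3 → C#3 → G#2.

G#2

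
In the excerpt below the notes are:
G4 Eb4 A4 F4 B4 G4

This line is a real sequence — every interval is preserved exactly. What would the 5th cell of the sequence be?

D#5 B4

With a 2-note motive the entries are G4, A4, B4, each up a 2nd from the previous.
Carrying on: C#5 → D#5.
Statement 5 starts on D#5 and keeps the same exact contour: D#5 B4.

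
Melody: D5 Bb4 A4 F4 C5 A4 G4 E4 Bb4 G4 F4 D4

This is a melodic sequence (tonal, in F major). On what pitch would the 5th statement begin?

G4

Taking 4-note groups, the heads are D5, C5, Bb4: the pattern moves down a 2nd.
Extending the heads down a 2nd: A4 → G4.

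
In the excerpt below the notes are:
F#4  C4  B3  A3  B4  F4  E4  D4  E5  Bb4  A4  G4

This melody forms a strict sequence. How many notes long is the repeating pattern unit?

4

12 notes total. Splitting into 3 groups of 4:
F#4 C4 B3 A3 | B4 F4 E4 D4 | E5 Bb4 A4 G4
Every group is a transposition up a 4th of the one before; no shorter unit works.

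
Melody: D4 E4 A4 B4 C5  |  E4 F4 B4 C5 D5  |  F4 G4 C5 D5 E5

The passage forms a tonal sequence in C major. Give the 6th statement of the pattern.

With a 5-note motive the entries are D4, E4, F4, each up a 2nd from the previous.
Carrying on: G4 → A4 → B4.
From B4 the diatonic shape gives B4 C5 F5 G5 A5.

B4 C5 F5 G5 A5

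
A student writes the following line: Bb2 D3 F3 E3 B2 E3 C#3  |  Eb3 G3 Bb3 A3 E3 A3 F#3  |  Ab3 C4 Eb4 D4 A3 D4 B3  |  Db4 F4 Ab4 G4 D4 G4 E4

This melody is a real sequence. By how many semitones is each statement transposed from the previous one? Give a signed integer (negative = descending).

The 7-note cells begin on Bb2, Eb3, Ab3, Db4 — each up a 4th from the last.
Counting half-steps from Bb2 to Eb3: 5.

5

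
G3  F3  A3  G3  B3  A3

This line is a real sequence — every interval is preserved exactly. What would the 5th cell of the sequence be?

D#4 C#4

The 2-note cells begin on G3, A3, B3 — each up a 2nd from the last.
Extending up a 2nd: C#4 → D#4.
So cell 5 is D#4 C#4.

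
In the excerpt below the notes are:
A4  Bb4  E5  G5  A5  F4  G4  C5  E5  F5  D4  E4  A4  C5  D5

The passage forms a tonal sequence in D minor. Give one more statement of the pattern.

Bb3 C4 F4 A4 Bb4

Unit = 5 notes; the statements start on A4, F4, D4, moving down a 3rd each time.
From Bb3 the diatonic shape gives Bb3 C4 F4 A4 Bb4.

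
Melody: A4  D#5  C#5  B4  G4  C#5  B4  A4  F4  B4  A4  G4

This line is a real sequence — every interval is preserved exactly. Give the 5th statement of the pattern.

Taking 4-note groups, the heads are A4, G4, F4: the pattern moves down a 2nd.
Extending down a 2nd: Eb4 → Db4.
So cell 5 is Db4 G4 F4 Eb4.

Db4 G4 F4 Eb4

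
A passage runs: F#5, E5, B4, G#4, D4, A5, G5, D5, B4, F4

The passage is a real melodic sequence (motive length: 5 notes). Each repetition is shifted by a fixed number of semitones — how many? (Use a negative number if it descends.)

Taking 5-note groups, the heads are F#5, A5: the pattern moves up a 3rd.
F#5 to A5 spans +3 semitones.

3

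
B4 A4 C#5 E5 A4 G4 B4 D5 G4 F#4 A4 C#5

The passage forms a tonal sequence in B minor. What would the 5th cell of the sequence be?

E4 D4 F#4 A4

Unit = 4 notes; the statements start on B4, A4, G4, moving down a 2nd each time.
Continuing the starts: F#4 → E4.
Statement 5 starts on E4 and keeps the same diatonic contour: E4 D4 F#4 A4.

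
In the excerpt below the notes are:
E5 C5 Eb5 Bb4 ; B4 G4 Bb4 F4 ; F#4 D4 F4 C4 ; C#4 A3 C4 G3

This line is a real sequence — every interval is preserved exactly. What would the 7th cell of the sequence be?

Unit = 4 notes; the statements start on E5, B4, F#4, C#4, moving down a 4th each time.
Carrying on: G#3 → D#3 → A#2.
So cell 7 is A#2 F#2 A2 E2.

A#2 F#2 A2 E2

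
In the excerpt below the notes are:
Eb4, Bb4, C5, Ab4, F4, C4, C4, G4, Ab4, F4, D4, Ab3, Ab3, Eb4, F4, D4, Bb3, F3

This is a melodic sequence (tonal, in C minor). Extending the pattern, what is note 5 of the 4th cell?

With 6-note cells, note 5 of each statement runs F4, D4, Bb3.
Each moves down a 3rd; the next is G3.

G3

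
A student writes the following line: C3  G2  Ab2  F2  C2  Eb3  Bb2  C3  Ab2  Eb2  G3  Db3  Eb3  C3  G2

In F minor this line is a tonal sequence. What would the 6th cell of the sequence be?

The 5-note cells begin on C3, Eb3, G3 — each up a 3rd from the last.
Continuing the starts: Bb3 → Db4 → F4.
Statement 6 starts on F4 and keeps the same diatonic contour: F4 C4 Db4 Bb3 F3.

F4 C4 Db4 Bb3 F3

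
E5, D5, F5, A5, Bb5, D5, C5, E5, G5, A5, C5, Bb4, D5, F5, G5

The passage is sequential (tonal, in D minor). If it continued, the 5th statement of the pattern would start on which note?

A4

With a 5-note motive the entries are E5, D5, C5, each down a 2nd from the previous.
Continuing: Bb4 → A4. Statement 5 starts on A4.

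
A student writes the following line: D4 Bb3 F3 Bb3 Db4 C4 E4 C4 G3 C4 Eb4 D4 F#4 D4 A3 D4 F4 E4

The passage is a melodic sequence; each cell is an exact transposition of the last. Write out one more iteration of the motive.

With a 6-note motive the entries are D4, E4, F#4, each up a 2nd from the previous.
Statement 4 starts on G#4 and keeps the same exact contour: G#4 E4 B3 E4 G4 F#4.

G#4 E4 B3 E4 G4 F#4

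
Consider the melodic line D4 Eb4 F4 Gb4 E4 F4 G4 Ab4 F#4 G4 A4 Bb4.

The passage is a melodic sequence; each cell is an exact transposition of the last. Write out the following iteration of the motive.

G#4 A4 B4 C5

Unit = 4 notes; the statements start on D4, E4, F#4, moving up a 2nd each time.
From G#4 the exact shape gives G#4 A4 B4 C5.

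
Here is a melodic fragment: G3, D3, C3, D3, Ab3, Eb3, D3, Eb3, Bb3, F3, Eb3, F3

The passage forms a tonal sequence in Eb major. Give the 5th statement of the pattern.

D4 Ab3 G3 Ab3

Unit = 4 notes; the statements start on G3, Ab3, Bb3, moving up a 2nd each time.
Carrying on: C4 → D4.
Statement 5 starts on D4 and keeps the same diatonic contour: D4 Ab3 G3 Ab3.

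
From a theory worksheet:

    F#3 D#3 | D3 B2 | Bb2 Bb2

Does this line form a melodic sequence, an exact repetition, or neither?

Note 2 of cell 3 is Bb2; if this were a sequence it would be G2. No unit length gives a consistent transposition pattern.

neither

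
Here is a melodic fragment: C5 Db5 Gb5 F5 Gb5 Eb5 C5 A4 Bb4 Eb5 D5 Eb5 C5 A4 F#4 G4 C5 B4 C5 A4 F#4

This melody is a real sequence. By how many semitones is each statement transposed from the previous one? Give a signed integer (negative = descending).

The 7-note cells begin on C5, A4, F#4 — each down a 3rd from the last.
C5→A4 is 69 − 72 = -3 semitones.

-3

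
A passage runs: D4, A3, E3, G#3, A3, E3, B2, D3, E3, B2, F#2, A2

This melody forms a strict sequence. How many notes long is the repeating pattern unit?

12 notes total. Splitting into 3 groups of 4:
D4 A3 E3 G#3 | A3 E3 B2 D3 | E3 B2 F#2 A2
That's a consistent down a 4th shift per cell, and no other grouping gives one.

4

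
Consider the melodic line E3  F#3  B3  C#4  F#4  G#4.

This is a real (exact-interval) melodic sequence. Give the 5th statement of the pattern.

Unit = 2 notes; the statements start on E3, B3, F#4, moving up a 5th each time.
Carrying on: C#5 → G#5.
From G#5 the exact shape gives G#5 A#5.

G#5 A#5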